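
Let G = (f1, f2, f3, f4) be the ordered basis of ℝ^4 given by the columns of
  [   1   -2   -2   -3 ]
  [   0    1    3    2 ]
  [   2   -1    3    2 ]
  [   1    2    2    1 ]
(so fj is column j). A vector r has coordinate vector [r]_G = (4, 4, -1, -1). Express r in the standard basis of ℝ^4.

(1, -1, -1, 9)

r = M [r]_G, where M has columns f1, ..., f4.
Carrying out the matrix-vector product, r = (1, -1, -1, 9).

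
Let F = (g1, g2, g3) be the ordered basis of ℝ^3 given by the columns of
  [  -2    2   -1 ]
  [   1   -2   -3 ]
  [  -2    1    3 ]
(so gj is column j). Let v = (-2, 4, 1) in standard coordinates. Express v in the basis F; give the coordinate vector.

(-2, -3, 0)

We seek scalars with c_1 g1 + ... + c_3 g3 = v; equivalently solve M c = v where the columns of M are g1, ..., g3.
Gaussian elimination on [M | v] yields c = (-2, -3, 0).
Check: -2g1 - 3g2 + 0·g3 = (-2, 4, 1).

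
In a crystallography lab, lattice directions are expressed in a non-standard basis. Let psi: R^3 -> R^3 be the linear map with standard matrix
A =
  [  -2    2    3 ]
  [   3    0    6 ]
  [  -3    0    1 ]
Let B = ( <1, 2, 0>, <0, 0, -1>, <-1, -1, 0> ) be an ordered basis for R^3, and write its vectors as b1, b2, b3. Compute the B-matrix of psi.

[[1, -3, -3], [3, 1, -3], [-1, 0, -3]]

With P the matrix whose columns are b1, ..., b3, [psi]_B = P^(-1) A P.
Column by column: psi(b1) = A b1 = <2, 3, -3>; its B-coordinates <1, 3, -1> give column 1.
Continuing for each basis vector yields [psi]_B = [[1, -3, -3], [3, 1, -3], [-1, 0, -3]].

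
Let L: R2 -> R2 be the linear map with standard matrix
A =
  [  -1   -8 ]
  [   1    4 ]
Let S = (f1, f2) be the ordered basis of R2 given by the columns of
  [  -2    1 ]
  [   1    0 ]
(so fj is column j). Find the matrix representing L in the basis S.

With P the matrix whose columns are f1, f2, [L]_S = P^(-1) A P.
Column by column: L(f1) = A f1 = <-6, 2>; its S-coordinates <2, -2> give column 1.
Continuing for each basis vector yields [L]_S = [[2, 1], [-2, 1]].

[[2, 1], [-2, 1]]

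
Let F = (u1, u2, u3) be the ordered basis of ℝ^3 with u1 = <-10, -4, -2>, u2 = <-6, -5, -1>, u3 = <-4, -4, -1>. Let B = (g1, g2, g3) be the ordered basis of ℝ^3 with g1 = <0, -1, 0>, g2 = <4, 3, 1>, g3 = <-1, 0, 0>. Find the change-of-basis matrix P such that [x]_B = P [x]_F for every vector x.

[[-2, 2, 1], [-2, -1, -1], [2, 2, 0]]

Column j of P is [uj]_B, since P maps F-coordinates to B-coordinates.
Expressing u1 in B: u1 = -2g1 - 2g2 + 2g3, so column 1 of P is <-2, -2, 2>.
Doing the same for each uj gives P = [[-2, 2, 1], [-2, -1, -1], [2, 2, 0]].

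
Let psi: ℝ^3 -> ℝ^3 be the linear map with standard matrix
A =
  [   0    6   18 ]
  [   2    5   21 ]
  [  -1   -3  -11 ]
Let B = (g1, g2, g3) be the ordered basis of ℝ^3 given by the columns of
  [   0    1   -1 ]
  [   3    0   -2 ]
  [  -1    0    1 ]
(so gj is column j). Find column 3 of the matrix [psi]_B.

(1, 3, -3)

Column 3 of [psi]_B is the B-coordinate vector of psi(g3).
In standard coordinates psi(g3) = A g3 = (6, 9, -4).
Converting to B: (6, 9, -4) = g1 + 3g2 - 3g3, so the coordinate vector is (1, 3, -3).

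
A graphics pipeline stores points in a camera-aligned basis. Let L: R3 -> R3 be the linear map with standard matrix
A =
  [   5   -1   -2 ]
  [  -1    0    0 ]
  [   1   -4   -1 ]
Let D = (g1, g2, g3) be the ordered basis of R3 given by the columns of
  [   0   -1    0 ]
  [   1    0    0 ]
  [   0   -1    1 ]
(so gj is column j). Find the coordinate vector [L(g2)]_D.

Compute L(g2) = A g2 = [-3, 1, 0] in standard coordinates.
Then write this in D-coordinates: solve for y in y_1 g1 + ... + y_3 g3 = [-3, 1, 0].
This gives y = [1, 3, 3], which is column 2 of [L]_D.

[1, 3, 3]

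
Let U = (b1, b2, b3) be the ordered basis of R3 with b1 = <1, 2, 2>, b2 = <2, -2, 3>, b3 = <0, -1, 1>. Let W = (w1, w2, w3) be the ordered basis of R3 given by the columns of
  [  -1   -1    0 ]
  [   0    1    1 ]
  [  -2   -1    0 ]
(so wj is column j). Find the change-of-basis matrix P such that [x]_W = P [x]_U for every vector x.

Column j of P is [bj]_W, since P maps U-coordinates to W-coordinates.
Expressing b1 in W: b1 = -w1 + 0·w2 + 2w3, so column 1 of P is <-1, 0, 2>.
Doing the same for each bj gives P = [[-1, -1, -1], [0, -1, 1], [2, -1, -2]].

[[-1, -1, -1], [0, -1, 1], [2, -1, -2]]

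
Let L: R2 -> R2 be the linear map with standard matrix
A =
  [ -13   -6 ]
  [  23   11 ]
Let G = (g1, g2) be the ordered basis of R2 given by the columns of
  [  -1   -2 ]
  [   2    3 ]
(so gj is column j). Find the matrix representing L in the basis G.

Let P have columns g1, g2. Then [L]_G = P^(-1) A P.
Here det P = 1, so P^(-1) is integer; computing A P first and then P^(-1)(A P) gives [[1, -2], [-1, -3]].

[[1, -2], [-1, -3]]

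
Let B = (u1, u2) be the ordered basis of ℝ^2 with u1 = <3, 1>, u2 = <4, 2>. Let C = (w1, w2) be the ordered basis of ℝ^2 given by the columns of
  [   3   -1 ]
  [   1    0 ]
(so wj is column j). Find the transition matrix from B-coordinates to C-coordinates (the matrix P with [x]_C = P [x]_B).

[[1, 2], [0, 2]]

Let M have columns uj and N have columns wj. Then for every x, N [x]_C = x = M [x]_B, so P = N^(-1) M.
Since det N = 1, N^(-1) has integer entries; multiplying gives P = [[1, 2], [0, 2]].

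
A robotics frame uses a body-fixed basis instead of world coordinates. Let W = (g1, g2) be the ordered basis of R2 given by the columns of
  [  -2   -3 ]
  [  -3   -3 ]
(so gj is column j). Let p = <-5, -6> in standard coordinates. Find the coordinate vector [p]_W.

[p]_W is the unique c with M c = p, where M has columns g1, g2.
System: -2c_1 - 3c_2 = -5, -3c_1 - 3c_2 = -6; solving gives c_1 = 1, c_2 = 1.
Check: g1 + g2 = <-5, -6>.

<1, 1>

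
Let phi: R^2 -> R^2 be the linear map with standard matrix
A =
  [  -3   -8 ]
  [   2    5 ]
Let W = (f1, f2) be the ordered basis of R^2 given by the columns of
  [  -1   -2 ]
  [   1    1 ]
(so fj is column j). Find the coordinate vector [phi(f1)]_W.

Column 1 of [phi]_W is the W-coordinate vector of phi(f1).
In standard coordinates phi(f1) = A f1 = (-5, 3).
Converting to W: (-5, 3) = f1 + 2f2, so the coordinate vector is (1, 2).

(1, 2)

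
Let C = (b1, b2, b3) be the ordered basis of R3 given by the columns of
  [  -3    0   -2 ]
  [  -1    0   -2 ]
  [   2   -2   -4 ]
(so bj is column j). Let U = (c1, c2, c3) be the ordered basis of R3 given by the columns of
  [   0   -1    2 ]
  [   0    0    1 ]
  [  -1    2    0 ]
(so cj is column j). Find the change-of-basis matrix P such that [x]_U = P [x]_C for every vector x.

Let M have columns bj and N have columns cj. Then for every x, N [x]_U = x = M [x]_C, so P = N^(-1) M.
Since det N = 1, N^(-1) has integer entries; multiplying gives P = [[0, 2, 0], [1, 0, -2], [-1, 0, -2]].

[[0, 2, 0], [1, 0, -2], [-1, 0, -2]]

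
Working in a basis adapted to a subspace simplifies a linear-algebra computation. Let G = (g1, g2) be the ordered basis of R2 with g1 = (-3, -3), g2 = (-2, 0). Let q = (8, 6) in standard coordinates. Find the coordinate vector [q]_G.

(-2, -1)

[q]_G is the unique c with M c = q, where M has columns g1, g2.
System: -3c_1 - 2c_2 = 8, -3c_1 + 0c_2 = 6; solving gives c_1 = -2, c_2 = -1.
Check: -2g1 - g2 = (8, 6).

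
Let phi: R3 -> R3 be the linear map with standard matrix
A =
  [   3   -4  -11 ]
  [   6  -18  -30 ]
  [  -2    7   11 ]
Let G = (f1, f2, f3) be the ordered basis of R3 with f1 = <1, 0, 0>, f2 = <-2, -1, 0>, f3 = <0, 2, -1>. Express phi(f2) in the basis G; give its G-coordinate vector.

Column 2 of [phi]_G is the G-coordinate vector of phi(f2).
In standard coordinates phi(f2) = A f2 = <-2, 6, -3>.
Converting to G: <-2, 6, -3> = -2f1 + 0·f2 + 3f3, so the coordinate vector is <-2, 0, 3>.

<-2, 0, 3>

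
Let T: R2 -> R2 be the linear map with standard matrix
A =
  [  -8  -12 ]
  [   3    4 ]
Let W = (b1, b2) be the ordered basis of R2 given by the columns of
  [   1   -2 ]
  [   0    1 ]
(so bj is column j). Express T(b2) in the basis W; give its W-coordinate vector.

(0, -2)

Column 2 of [T]_W is the W-coordinate vector of T(b2).
In standard coordinates T(b2) = A b2 = (4, -2).
Converting to W: (4, -2) = 0·b1 - 2b2, so the coordinate vector is (0, -2).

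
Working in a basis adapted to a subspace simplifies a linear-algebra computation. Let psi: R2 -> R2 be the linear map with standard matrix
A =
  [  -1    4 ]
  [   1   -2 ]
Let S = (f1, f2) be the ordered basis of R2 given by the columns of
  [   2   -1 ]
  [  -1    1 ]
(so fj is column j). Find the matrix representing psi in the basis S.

[[-2, 2], [2, -1]]

With P the matrix whose columns are f1, f2, [psi]_S = P^(-1) A P.
Column by column: psi(f1) = A f1 = <-6, 4>; its S-coordinates <-2, 2> give column 1.
Continuing for each basis vector yields [psi]_S = [[-2, 2], [2, -1]].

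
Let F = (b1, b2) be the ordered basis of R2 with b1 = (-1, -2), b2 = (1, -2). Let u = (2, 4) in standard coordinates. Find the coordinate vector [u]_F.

(-2, 0)

[u]_F is the unique c with M c = u, where M has columns b1, b2.
System: -c_1 + c_2 = 2, -2c_1 - 2c_2 = 4; solving gives c_1 = -2, c_2 = 0.
Check: -2b1 + 0·b2 = (2, 4).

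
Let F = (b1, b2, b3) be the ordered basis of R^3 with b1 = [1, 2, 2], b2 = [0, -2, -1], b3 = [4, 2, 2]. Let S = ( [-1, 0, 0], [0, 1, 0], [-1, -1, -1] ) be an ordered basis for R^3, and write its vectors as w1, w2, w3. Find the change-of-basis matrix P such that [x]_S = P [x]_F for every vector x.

Column j of P is [bj]_S, since P maps F-coordinates to S-coordinates.
Expressing b1 in S: b1 = w1 + 0·w2 - 2w3, so column 1 of P is [1, 0, -2].
Doing the same for each bj gives P = [[1, -1, -2], [0, -1, 0], [-2, 1, -2]].

[[1, -1, -2], [0, -1, 0], [-2, 1, -2]]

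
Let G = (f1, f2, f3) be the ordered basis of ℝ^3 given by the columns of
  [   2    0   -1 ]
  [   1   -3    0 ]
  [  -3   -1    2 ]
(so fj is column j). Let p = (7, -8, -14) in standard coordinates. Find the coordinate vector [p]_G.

(4, 4, 1)

[p]_G is the unique c with M c = p, where M has columns f1, ..., f3.
Solving this 3x3 system gives c = (4, 4, 1).
Check: 4f1 + 4f2 + f3 = (7, -8, -14).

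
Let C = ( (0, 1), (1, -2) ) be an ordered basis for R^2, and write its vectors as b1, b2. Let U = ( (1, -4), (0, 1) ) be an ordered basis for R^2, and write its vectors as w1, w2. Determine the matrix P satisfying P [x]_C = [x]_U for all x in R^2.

Take x = bj: its C-coordinates are the j-th standard unit vector, so P e_j — column j of P — equals [bj]_U.
b1 = 0·w1 + w2, giving column 1 = (0, 1); repeating for each j gives P = [[0, 1], [1, 2]].

[[0, 1], [1, 2]]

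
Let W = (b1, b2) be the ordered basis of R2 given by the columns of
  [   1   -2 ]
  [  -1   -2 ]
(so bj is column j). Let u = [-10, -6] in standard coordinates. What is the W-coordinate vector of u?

Write u = c_1 b1 + c_2 b2 and solve for the c_i.
System: c_1 - 2c_2 = -10, -c_1 - 2c_2 = -6; solving gives c_1 = -2, c_2 = 4.
Check: -2b1 + 4b2 = [-10, -6].

[-2, 4]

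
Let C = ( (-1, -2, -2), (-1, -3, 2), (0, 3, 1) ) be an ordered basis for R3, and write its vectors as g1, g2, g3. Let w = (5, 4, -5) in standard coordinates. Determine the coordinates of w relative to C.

[w]_C is the unique c with M c = w, where M has columns g1, ..., g3.
Row-reducing the augmented matrix [M | w] gives c = (-2, -3, -3).
Check: -2g1 - 3g2 - 3g3 = (5, 4, -5).

(-2, -3, -3)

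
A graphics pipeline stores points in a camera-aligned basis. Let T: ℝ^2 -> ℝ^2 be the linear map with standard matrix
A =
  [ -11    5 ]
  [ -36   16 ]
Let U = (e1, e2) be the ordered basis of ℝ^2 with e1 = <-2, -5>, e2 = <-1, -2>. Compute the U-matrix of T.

[[2, -2], [-1, 3]]

Let P have columns e1, e2. Then [T]_U = P^(-1) A P.
Here det P = -1, so P^(-1) is integer; computing A P first and then P^(-1)(A P) gives [[2, -2], [-1, 3]].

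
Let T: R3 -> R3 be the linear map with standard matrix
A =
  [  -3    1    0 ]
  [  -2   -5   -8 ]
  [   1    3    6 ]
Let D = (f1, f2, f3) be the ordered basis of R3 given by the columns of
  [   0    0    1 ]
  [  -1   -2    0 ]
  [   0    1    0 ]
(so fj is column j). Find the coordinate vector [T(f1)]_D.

Compute T(f1) = A f1 = [-1, 5, -3] in standard coordinates.
Then write this in D-coordinates: solve for y in y_1 f1 + ... + y_3 f3 = [-1, 5, -3].
This gives y = [1, -3, -1], which is column 1 of [T]_D.

[1, -3, -1]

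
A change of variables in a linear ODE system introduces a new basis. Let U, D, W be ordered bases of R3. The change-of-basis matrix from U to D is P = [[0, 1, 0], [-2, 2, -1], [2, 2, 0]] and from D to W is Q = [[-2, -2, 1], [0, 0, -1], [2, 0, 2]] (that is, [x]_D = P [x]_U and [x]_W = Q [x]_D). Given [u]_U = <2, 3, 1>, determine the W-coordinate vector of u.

<2, -10, 26>

Composing the changes, [u]_W = Q P [u]_U.
Q P = [[6, -4, 2], [-2, -2, 0], [4, 6, 0]]; applying this to <2, 3, 1> gives <2, -10, 26>.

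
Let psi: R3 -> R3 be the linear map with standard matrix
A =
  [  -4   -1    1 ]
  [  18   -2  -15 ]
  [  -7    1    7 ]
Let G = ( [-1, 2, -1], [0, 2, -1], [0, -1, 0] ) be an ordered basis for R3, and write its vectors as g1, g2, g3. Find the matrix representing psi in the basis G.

Let P have columns g1, ..., g3. Then [psi]_G = P^(-1) A P.
Here det P = 1, so P^(-1) is integer; computing A P first and then P^(-1)(A P) gives [[-1, 3, -1], [-1, 2, 2], [3, -1, 0]].

[[-1, 3, -1], [-1, 2, 2], [3, -1, 0]]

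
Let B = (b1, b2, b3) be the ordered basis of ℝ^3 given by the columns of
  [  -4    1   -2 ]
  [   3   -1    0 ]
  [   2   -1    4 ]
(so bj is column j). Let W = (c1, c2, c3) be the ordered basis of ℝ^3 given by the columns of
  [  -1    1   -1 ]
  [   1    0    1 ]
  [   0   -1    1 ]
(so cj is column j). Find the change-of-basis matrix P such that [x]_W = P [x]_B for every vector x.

Column j of P is [bj]_W, since P maps B-coordinates to W-coordinates.
Expressing b1 in W: b1 = 2c1 - c2 + c3, so column 1 of P is (2, -1, 1).
Doing the same for each bj gives P = [[2, 0, -2], [-1, 0, -2], [1, -1, 2]].

[[2, 0, -2], [-1, 0, -2], [1, -1, 2]]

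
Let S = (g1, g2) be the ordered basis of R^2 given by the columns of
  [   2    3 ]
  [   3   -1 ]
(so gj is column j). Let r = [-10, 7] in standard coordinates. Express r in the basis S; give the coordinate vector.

We seek scalars with c_1 g1 + c_2 g2 = r; equivalently solve M c = r where the columns of M are g1, g2.
System: 2c_1 + 3c_2 = -10, 3c_1 - c_2 = 7; solving gives c_1 = 1, c_2 = -4.
Check: g1 - 4g2 = [-10, 7].

[1, -4]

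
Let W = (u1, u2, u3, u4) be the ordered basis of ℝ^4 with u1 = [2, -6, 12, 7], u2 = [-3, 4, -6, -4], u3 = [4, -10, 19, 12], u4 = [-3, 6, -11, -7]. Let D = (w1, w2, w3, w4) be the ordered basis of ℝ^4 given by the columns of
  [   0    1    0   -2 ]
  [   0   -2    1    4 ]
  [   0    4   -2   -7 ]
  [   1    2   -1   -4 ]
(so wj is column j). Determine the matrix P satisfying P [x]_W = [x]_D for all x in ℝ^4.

Take x = uj: its W-coordinates are the j-th standard unit vector, so P e_j — column j of P — equals [uj]_D.
u1 = w1 + 2w2 - 2w3 + 0·w4, giving column 1 = [1, 2, -2, 0]; repeating for each j gives P = [[1, 0, 2, -1], [2, 1, 2, -1], [-2, -2, -2, 0], [0, 2, -1, 1]].

[[1, 0, 2, -1], [2, 1, 2, -1], [-2, -2, -2, 0], [0, 2, -1, 1]]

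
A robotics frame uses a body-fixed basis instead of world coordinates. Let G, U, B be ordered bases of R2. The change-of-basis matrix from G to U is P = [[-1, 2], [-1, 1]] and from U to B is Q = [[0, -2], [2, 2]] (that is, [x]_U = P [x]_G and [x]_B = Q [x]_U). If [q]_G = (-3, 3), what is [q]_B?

(-12, 30)

Apply P to get U-coordinates (9, 6), then Q to get B-coordinates.
The result is [q]_B = (-12, 30).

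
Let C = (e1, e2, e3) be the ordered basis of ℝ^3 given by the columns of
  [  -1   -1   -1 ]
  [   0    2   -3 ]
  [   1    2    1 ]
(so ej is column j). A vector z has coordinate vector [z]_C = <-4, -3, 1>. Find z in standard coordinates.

By definition z = -4e1 - 3e2 + e3.
Summing componentwise gives <6, -9, -9>.

<6, -9, -9>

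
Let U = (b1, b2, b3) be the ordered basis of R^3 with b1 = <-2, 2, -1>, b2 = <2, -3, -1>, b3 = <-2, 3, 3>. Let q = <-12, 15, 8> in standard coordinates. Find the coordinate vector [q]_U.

<3, 1, 4>

We seek scalars with c_1 b1 + ... + c_3 b3 = q; equivalently solve M c = q where the columns of M are b1, ..., b3.
Row-reducing the augmented matrix [M | q] gives c = (3, 1, 4).
Check: 3b1 + b2 + 4b3 = <-12, 15, 8>.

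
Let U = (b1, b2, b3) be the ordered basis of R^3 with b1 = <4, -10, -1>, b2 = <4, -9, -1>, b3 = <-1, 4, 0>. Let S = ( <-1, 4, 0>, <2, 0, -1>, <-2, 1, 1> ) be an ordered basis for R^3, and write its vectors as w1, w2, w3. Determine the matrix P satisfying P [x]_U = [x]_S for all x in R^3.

Take x = bj: its U-coordinates are the j-th standard unit vector, so P e_j — column j of P — equals [bj]_S.
b1 = -2w1 - w2 - 2w3, giving column 1 = <-2, -1, -2>; repeating for each j gives P = [[-2, -2, 1], [-1, 0, 0], [-2, -1, 0]].

[[-2, -2, 1], [-1, 0, 0], [-2, -1, 0]]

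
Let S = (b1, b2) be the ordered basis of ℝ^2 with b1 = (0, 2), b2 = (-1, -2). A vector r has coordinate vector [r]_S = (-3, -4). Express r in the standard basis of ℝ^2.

By definition r = -3b1 - 4b2.
Summing componentwise gives (4, 2).

(4, 2)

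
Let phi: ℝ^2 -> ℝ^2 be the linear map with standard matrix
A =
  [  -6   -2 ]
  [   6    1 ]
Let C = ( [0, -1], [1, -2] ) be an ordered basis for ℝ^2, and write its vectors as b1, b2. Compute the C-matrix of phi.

Let P have columns b1, b2. Then [phi]_C = P^(-1) A P.
Here det P = 1, so P^(-1) is integer; computing A P first and then P^(-1)(A P) gives [[-3, 0], [2, -2]].

[[-3, 0], [2, -2]]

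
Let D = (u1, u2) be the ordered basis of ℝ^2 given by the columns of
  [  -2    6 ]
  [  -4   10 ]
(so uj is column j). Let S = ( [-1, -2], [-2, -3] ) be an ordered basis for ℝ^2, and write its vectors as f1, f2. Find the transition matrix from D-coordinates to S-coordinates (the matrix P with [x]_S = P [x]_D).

[[2, -2], [0, -2]]

Take x = uj: its D-coordinates are the j-th standard unit vector, so P e_j — column j of P — equals [uj]_S.
u1 = 2f1 + 0·f2, giving column 1 = [2, 0]; repeating for each j gives P = [[2, -2], [0, -2]].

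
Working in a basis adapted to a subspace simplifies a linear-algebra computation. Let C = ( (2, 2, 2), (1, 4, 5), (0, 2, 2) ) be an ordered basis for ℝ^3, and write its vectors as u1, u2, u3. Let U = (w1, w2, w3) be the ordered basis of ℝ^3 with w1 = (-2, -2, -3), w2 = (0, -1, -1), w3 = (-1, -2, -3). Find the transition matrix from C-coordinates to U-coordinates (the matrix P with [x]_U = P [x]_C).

Column j of P is [uj]_U, since P maps C-coordinates to U-coordinates.
Expressing u1 in U: u1 = -2w1 - 2w2 + 2w3, so column 1 of P is (-2, -2, 2).
Doing the same for each uj gives P = [[-2, 0, 0], [-2, -2, -2], [2, -1, 0]].

[[-2, 0, 0], [-2, -2, -2], [2, -1, 0]]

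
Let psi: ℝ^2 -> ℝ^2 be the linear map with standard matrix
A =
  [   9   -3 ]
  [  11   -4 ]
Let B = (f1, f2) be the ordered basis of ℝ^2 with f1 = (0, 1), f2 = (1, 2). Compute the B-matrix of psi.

[[2, -3], [-3, 3]]

The j-th column of [psi]_B is [psi(fj)]_B.
psi(f1) = A f1 = (-3, -4) = 2f1 - 3f2, so column 1 is (2, -3).
Repeating for f2 and assembling the columns gives [[2, -3], [-3, 3]].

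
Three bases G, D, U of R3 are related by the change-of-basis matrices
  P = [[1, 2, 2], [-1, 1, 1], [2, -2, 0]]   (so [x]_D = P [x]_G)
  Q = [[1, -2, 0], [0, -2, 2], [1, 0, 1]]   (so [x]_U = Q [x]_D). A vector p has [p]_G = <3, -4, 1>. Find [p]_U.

Apply P to get D-coordinates <-3, -6, 14>, then Q to get U-coordinates.
The result is [p]_U = <9, 40, 11>.

<9, 40, 11>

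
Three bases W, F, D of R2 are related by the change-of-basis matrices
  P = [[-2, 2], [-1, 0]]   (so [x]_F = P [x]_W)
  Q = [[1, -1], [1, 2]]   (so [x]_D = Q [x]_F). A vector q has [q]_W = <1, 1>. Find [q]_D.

<1, -2>

First [q]_F = P [q]_W = <0, -1>.
Then [q]_D = Q [q]_F = <1, -2>.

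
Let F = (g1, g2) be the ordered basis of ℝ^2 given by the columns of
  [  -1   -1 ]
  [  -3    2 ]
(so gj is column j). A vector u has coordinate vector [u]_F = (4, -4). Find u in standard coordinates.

(0, -20)

By definition u = 4g1 - 4g2.
Summing componentwise gives (0, -20).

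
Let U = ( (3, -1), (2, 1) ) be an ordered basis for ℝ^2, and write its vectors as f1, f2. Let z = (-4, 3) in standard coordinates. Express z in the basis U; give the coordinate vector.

Write z = c_1 f1 + c_2 f2 and solve for the c_i.
System: 3c_1 + 2c_2 = -4, -c_1 + c_2 = 3; solving gives c_1 = -2, c_2 = 1.
Check: -2f1 + f2 = (-4, 3).

(-2, 1)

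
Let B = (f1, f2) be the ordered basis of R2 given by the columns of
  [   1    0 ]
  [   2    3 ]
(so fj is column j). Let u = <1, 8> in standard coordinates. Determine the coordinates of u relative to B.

Write u = c_1 f1 + c_2 f2 and solve for the c_i.
System: c_1 + 0c_2 = 1, 2c_1 + 3c_2 = 8; solving gives c_1 = 1, c_2 = 2.
Check: f1 + 2f2 = <1, 8>.

<1, 2>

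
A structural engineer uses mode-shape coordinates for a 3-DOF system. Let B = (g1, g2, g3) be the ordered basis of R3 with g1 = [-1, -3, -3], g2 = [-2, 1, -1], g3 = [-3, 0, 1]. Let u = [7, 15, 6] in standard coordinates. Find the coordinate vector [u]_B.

[-4, 3, -3]

We seek scalars with c_1 g1 + ... + c_3 g3 = u; equivalently solve M c = u where the columns of M are g1, ..., g3.
Gaussian elimination on [M | u] yields c = (-4, 3, -3).
Check: -4g1 + 3g2 - 3g3 = [7, 15, 6].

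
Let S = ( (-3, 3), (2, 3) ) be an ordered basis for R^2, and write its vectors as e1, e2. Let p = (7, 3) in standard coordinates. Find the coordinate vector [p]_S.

(-1, 2)

We seek scalars with c_1 e1 + c_2 e2 = p; equivalently solve M c = p where the columns of M are e1, e2.
System: -3c_1 + 2c_2 = 7, 3c_1 + 3c_2 = 3; solving gives c_1 = -1, c_2 = 2.
Check: -e1 + 2e2 = (7, 3).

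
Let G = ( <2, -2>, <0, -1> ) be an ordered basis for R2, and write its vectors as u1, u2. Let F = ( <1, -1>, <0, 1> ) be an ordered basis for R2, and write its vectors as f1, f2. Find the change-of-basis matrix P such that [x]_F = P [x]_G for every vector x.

[[2, 0], [0, -1]]

Take x = uj: its G-coordinates are the j-th standard unit vector, so P e_j — column j of P — equals [uj]_F.
u1 = 2f1 + 0·f2, giving column 1 = <2, 0>; repeating for each j gives P = [[2, 0], [0, -1]].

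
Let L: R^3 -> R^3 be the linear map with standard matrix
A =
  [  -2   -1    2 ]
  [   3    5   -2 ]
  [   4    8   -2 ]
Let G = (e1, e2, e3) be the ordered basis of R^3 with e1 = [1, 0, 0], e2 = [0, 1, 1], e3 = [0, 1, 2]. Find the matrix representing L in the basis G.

The j-th column of [L]_G is [L(ej)]_G.
L(e1) = A e1 = [-2, 3, 4] = -2e1 + 2e2 + e3, so column 1 is [-2, 2, 1].
Repeating for e2, e3 and assembling the columns gives [[-2, 1, 3], [2, 0, -2], [1, 3, 3]].

[[-2, 1, 3], [2, 0, -2], [1, 3, 3]]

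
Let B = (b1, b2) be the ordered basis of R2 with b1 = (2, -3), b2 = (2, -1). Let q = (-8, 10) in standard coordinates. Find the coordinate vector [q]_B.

We seek scalars with c_1 b1 + c_2 b2 = q; equivalently solve M c = q where the columns of M are b1, b2.
System: 2c_1 + 2c_2 = -8, -3c_1 - c_2 = 10; solving gives c_1 = -3, c_2 = -1.
Check: -3b1 - b2 = (-8, 10).

(-3, -1)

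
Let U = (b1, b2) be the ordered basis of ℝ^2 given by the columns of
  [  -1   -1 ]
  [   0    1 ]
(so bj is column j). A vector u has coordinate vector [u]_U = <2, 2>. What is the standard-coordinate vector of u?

The coordinates say u = 2b1 + 2b2; adding the scaled basis vectors gives <-4, 2>.

<-4, 2>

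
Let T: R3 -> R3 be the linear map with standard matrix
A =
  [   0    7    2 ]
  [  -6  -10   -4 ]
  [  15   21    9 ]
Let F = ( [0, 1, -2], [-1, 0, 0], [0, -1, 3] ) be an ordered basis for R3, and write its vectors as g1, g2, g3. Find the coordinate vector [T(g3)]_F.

Compute T(g3) = A g3 = [-1, -2, 6] in standard coordinates.
Then write this in F-coordinates: solve for y in y_1 g1 + ... + y_3 g3 = [-1, -2, 6].
This gives y = [0, 1, 2], which is column 3 of [T]_F.

[0, 1, 2]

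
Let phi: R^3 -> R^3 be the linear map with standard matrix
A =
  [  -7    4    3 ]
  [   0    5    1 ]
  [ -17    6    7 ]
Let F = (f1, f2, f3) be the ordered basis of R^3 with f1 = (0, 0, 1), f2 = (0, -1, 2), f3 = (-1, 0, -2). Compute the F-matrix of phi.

[[3, -2, -3], [-1, 3, 2], [-3, -2, -1]]

Let P have columns f1, ..., f3. Then [phi]_F = P^(-1) A P.
Here det P = -1, so P^(-1) is integer; computing A P first and then P^(-1)(A P) gives [[3, -2, -3], [-1, 3, 2], [-3, -2, -1]].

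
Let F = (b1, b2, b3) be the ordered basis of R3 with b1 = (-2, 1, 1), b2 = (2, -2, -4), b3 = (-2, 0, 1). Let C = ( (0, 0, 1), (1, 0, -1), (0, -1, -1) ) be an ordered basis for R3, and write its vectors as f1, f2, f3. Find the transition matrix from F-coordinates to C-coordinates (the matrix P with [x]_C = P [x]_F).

Take x = bj: its F-coordinates are the j-th standard unit vector, so P e_j — column j of P — equals [bj]_C.
b1 = -2f1 - 2f2 - f3, giving column 1 = (-2, -2, -1); repeating for each j gives P = [[-2, 0, -1], [-2, 2, -2], [-1, 2, 0]].

[[-2, 0, -1], [-2, 2, -2], [-1, 2, 0]]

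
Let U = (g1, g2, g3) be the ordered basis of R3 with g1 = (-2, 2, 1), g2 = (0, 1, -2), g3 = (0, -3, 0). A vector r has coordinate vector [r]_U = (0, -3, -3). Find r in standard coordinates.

(0, 6, 6)

The coordinates say r = 0·g1 - 3g2 - 3g3; adding the scaled basis vectors gives (0, 6, 6).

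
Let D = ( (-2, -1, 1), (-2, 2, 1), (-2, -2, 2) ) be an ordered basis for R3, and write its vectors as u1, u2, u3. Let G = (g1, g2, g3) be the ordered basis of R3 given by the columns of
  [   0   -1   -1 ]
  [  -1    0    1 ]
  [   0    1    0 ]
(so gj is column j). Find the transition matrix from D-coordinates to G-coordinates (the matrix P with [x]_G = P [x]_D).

Take x = uj: its D-coordinates are the j-th standard unit vector, so P e_j — column j of P — equals [uj]_G.
u1 = 2g1 + g2 + g3, giving column 1 = (2, 1, 1); repeating for each j gives P = [[2, -1, 2], [1, 1, 2], [1, 1, 0]].

[[2, -1, 2], [1, 1, 2], [1, 1, 0]]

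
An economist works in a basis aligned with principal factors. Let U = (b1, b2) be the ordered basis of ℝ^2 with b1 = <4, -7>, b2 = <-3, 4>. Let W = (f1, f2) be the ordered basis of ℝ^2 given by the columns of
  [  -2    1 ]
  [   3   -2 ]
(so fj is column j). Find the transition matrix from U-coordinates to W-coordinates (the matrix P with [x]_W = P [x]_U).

[[-1, 2], [2, 1]]

Let M have columns bj and N have columns fj. Then for every x, N [x]_W = x = M [x]_U, so P = N^(-1) M.
Since det N = 1, N^(-1) has integer entries; multiplying gives P = [[-1, 2], [2, 1]].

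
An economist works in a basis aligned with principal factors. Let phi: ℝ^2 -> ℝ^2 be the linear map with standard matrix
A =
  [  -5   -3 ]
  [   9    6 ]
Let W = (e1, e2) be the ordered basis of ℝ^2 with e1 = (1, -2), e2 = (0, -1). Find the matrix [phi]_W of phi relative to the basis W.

Let P have columns e1, e2. Then [phi]_W = P^(-1) A P.
Here det P = -1, so P^(-1) is integer; computing A P first and then P^(-1)(A P) gives [[1, 3], [1, 0]].

[[1, 3], [1, 0]]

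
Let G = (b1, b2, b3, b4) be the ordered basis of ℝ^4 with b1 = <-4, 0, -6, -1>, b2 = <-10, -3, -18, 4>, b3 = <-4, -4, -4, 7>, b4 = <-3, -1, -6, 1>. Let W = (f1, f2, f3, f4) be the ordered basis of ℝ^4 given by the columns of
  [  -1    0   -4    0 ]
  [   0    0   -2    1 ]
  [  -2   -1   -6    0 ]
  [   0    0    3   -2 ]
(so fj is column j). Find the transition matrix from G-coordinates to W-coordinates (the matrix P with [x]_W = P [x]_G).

[[0, 2, 0, -1], [0, 2, -2, 2], [1, 2, 1, 1], [2, 1, -2, 1]]

Column j of P is [bj]_W, since P maps G-coordinates to W-coordinates.
Expressing b1 in W: b1 = 0·f1 + 0·f2 + f3 + 2f4, so column 1 of P is <0, 0, 1, 2>.
Doing the same for each bj gives P = [[0, 2, 0, -1], [0, 2, -2, 2], [1, 2, 1, 1], [2, 1, -2, 1]].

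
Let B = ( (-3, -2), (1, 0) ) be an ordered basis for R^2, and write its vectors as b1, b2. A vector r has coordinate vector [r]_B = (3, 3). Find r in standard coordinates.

r = M [r]_B, where M has columns b1, b2.
Carrying out the matrix-vector product, r = (-6, -6).

(-6, -6)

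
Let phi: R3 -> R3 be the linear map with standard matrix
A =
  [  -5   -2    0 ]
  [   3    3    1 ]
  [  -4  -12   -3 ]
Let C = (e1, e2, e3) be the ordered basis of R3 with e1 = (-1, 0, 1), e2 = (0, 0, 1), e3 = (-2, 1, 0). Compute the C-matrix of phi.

Let P have columns e1, ..., e3. Then [phi]_C = P^(-1) A P.
Here det P = 1, so P^(-1) is integer; computing A P first and then P^(-1)(A P) gives [[-1, -2, -2], [2, -1, -2], [-2, 1, -3]].

[[-1, -2, -2], [2, -1, -2], [-2, 1, -3]]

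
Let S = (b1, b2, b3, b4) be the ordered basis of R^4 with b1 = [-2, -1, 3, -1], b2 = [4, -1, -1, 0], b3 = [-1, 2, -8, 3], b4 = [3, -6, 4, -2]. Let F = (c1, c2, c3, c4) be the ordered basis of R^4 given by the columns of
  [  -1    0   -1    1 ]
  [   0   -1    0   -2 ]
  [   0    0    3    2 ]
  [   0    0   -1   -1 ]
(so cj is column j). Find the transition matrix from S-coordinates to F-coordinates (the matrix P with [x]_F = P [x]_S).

Take x = bj: its S-coordinates are the j-th standard unit vector, so P e_j — column j of P — equals [bj]_F.
b1 = c1 + c2 + c3 + 0·c4, giving column 1 = [1, 1, 1, 0]; repeating for each j gives P = [[1, -2, 2, -1], [1, -1, 0, 2], [1, -1, -2, 0], [0, 1, -1, 2]].

[[1, -2, 2, -1], [1, -1, 0, 2], [1, -1, -2, 0], [0, 1, -1, 2]]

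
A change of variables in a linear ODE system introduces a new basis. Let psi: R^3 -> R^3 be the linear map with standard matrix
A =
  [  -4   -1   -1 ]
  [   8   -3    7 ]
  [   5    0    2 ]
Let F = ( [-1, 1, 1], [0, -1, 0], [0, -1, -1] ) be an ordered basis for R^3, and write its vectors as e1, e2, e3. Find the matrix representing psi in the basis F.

[[-2, -1, -2], [1, -3, 2], [1, -1, 0]]

Let P have columns e1, ..., e3. Then [psi]_F = P^(-1) A P.
Here det P = -1, so P^(-1) is integer; computing A P first and then P^(-1)(A P) gives [[-2, -1, -2], [1, -3, 2], [1, -1, 0]].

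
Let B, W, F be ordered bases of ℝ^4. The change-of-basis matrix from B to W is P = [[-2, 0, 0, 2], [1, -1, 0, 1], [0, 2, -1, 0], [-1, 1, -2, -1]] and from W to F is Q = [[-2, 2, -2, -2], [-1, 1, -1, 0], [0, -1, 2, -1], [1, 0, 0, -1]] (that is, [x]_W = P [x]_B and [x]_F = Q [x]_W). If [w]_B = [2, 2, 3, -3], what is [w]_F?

Composing the changes, [w]_F = Q P [w]_B.
Q P = [[8, -8, 6, 0], [3, -3, 1, -1], [0, 4, 0, 0], [-1, -1, 2, 3]]; applying this to [2, 2, 3, -3] gives [18, 6, 8, -7].

[18, 6, 8, -7]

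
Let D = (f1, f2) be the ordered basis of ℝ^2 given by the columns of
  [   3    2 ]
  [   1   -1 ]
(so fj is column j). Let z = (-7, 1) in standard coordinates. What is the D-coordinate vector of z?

We seek scalars with c_1 f1 + c_2 f2 = z; equivalently solve M c = z where the columns of M are f1, f2.
System: 3c_1 + 2c_2 = -7, c_1 - c_2 = 1; solving gives c_1 = -1, c_2 = -2.
Check: -f1 - 2f2 = (-7, 1).

(-1, -2)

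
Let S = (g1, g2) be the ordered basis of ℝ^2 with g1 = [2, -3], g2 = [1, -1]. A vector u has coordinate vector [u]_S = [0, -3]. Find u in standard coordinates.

u = M [u]_S, where M has columns g1, g2.
Carrying out the matrix-vector product, u = [-3, 3].

[-3, 3]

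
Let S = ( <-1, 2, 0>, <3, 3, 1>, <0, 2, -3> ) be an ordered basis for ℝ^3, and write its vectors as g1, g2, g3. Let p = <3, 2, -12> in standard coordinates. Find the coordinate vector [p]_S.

Write p = c_1 g1 + ... + c_3 g3 and solve for the c_i.
Row-reducing the augmented matrix [M | p] gives c = (-3, 0, 4).
Check: -3g1 + 0·g2 + 4g3 = <3, 2, -12>.

<-3, 0, 4>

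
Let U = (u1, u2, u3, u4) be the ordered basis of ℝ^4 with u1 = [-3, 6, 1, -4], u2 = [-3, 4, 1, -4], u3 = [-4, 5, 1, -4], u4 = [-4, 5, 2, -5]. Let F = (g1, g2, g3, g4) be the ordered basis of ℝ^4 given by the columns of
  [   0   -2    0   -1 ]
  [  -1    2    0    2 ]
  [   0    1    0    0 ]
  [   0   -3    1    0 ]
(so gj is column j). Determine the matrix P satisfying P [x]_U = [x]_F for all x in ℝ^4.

[[-2, 0, 1, -1], [1, 1, 1, 2], [-1, -1, -1, 1], [1, 1, 2, 0]]

Take x = uj: its U-coordinates are the j-th standard unit vector, so P e_j — column j of P — equals [uj]_F.
u1 = -2g1 + g2 - g3 + g4, giving column 1 = [-2, 1, -1, 1]; repeating for each j gives P = [[-2, 0, 1, -1], [1, 1, 1, 2], [-1, -1, -1, 1], [1, 1, 2, 0]].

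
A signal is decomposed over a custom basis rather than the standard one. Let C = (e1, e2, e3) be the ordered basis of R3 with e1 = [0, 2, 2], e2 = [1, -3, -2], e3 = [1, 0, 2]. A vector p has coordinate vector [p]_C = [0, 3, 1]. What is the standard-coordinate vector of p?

[4, -9, -4]

By definition p = 0·e1 + 3e2 + e3.
Summing componentwise gives [4, -9, -4].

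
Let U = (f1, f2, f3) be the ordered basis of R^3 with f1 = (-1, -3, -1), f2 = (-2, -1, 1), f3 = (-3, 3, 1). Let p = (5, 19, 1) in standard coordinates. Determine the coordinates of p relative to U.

We seek scalars with c_1 f1 + ... + c_3 f3 = p; equivalently solve M c = p where the columns of M are f1, ..., f3.
Solving this 3x3 system gives c = (-3, -4, 2).
Check: -3f1 - 4f2 + 2f3 = (5, 19, 1).

(-3, -4, 2)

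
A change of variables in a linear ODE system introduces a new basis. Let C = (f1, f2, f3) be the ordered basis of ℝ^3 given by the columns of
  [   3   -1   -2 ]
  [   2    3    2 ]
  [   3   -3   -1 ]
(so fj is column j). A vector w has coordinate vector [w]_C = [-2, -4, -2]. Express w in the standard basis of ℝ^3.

w = M [w]_C, where M has columns f1, ..., f3.
Carrying out the matrix-vector product, w = [2, -20, 8].

[2, -20, 8]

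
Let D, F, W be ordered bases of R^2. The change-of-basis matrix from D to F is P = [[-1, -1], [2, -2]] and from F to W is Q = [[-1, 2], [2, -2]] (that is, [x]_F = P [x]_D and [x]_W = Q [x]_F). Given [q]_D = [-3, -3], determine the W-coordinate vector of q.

Apply P to get F-coordinates [6, 0], then Q to get W-coordinates.
The result is [q]_W = [-6, 12].

[-6, 12]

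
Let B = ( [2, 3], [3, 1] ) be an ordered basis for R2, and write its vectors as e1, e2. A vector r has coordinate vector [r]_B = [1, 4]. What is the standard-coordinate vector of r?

[14, 7]

The coordinates say r = e1 + 4e2; adding the scaled basis vectors gives [14, 7].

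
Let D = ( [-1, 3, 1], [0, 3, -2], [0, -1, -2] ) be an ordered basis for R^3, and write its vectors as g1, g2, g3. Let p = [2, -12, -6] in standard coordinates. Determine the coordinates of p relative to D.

[-2, -1, 3]

Write p = c_1 g1 + ... + c_3 g3 and solve for the c_i.
Gaussian elimination on [M | p] yields c = (-2, -1, 3).
Check: -2g1 - g2 + 3g3 = [2, -12, -6].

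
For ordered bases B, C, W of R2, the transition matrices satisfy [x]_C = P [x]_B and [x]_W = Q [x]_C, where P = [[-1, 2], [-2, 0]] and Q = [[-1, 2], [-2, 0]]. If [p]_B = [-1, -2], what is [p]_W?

[7, 6]

Composing the changes, [p]_W = Q P [p]_B.
Q P = [[-3, -2], [2, -4]]; applying this to [-1, -2] gives [7, 6].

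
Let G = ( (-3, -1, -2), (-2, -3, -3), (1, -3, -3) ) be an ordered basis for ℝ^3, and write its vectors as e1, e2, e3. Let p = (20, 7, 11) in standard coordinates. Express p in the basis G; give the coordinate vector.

(-4, -3, 2)

Write p = c_1 e1 + ... + c_3 e3 and solve for the c_i.
Gaussian elimination on [M | p] yields c = (-4, -3, 2).
Check: -4e1 - 3e2 + 2e3 = (20, 7, 11).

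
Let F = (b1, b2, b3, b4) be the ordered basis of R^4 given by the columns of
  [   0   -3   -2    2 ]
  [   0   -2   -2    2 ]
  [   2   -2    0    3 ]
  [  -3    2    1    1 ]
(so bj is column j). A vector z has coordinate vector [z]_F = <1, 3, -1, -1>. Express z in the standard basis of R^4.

The coordinates say z = b1 + 3b2 - b3 - b4; adding the scaled basis vectors gives <-9, -6, -7, 1>.

<-9, -6, -7, 1>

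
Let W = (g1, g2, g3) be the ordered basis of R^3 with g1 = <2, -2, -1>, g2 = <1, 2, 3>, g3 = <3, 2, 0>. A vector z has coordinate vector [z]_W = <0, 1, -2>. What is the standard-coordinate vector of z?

<-5, -2, 3>

z = M [z]_W, where M has columns g1, ..., g3.
Carrying out the matrix-vector product, z = <-5, -2, 3>.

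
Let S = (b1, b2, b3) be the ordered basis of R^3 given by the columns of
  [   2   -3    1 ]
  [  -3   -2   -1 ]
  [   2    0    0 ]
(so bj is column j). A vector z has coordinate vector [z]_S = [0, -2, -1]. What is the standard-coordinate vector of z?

By definition z = 0·b1 - 2b2 - b3.
Summing componentwise gives [5, 5, 0].

[5, 5, 0]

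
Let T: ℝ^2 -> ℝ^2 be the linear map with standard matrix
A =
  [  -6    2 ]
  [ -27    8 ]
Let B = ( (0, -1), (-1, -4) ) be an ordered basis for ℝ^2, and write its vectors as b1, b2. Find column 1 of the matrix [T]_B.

(0, 2)

Column 1 of [T]_B is the B-coordinate vector of T(b1).
In standard coordinates T(b1) = A b1 = (-2, -8).
Converting to B: (-2, -8) = 0·b1 + 2b2, so the coordinate vector is (0, 2).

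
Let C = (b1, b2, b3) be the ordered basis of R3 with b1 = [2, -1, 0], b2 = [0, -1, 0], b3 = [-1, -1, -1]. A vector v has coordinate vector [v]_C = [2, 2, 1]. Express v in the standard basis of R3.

By definition v = 2b1 + 2b2 + b3.
Summing componentwise gives [3, -5, -1].

[3, -5, -1]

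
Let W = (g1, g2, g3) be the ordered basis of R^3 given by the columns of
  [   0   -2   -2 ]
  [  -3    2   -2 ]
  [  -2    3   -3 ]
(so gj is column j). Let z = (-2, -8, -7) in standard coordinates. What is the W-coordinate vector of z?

(2, 0, 1)

We seek scalars with c_1 g1 + ... + c_3 g3 = z; equivalently solve M c = z where the columns of M are g1, ..., g3.
Row-reducing the augmented matrix [M | z] gives c = (2, 0, 1).
Check: 2g1 + 0·g2 + g3 = (-2, -8, -7).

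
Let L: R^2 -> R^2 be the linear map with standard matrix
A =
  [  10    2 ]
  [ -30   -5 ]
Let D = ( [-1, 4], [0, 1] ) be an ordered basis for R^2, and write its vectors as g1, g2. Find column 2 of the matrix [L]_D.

Column 2 of [L]_D is the D-coordinate vector of L(g2).
In standard coordinates L(g2) = A g2 = [2, -5].
Converting to D: [2, -5] = -2g1 + 3g2, so the coordinate vector is [-2, 3].

[-2, 3]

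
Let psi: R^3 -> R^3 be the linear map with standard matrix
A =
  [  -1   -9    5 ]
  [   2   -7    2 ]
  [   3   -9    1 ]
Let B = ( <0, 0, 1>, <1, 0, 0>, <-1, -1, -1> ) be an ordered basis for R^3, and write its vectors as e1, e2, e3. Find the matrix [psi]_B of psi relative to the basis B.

The j-th column of [psi]_B is [psi(ej)]_B.
psi(e1) = A e1 = <5, 2, 1> = -e1 + 3e2 - 2e3, so column 1 is <-1, 3, -2>.
Repeating for e2, e3 and assembling the columns gives [[-1, 1, 2], [3, -3, 2], [-2, -2, -3]].

[[-1, 1, 2], [3, -3, 2], [-2, -2, -3]]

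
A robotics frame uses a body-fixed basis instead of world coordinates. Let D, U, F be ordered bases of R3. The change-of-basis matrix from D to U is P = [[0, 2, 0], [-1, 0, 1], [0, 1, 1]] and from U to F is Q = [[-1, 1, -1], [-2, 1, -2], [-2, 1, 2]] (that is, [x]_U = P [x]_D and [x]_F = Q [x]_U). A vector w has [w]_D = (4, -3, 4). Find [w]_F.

(5, 10, 14)

First [w]_U = P [w]_D = (-6, 0, 1).
Then [w]_F = Q [w]_U = (5, 10, 14).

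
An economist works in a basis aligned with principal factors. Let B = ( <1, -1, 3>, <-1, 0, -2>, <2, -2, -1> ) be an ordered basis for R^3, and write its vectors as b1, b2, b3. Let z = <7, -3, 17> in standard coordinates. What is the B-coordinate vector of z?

We seek scalars with c_1 b1 + ... + c_3 b3 = z; equivalently solve M c = z where the columns of M are b1, ..., b3.
Row-reducing the augmented matrix [M | z] gives c = (3, -4, 0).
Check: 3b1 - 4b2 + 0·b3 = <7, -3, 17>.

<3, -4, 0>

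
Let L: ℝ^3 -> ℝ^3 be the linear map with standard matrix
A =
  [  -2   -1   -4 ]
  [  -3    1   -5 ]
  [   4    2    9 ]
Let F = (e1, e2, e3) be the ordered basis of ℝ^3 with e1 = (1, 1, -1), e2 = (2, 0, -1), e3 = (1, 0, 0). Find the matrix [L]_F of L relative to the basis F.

Let P have columns e1, ..., e3. Then [L]_F = P^(-1) A P.
Here det P = -1, so P^(-1) is integer; computing A P first and then P^(-1)(A P) gives [[3, -1, -3], [0, 2, -1], [-2, -3, 3]].

[[3, -1, -3], [0, 2, -1], [-2, -3, 3]]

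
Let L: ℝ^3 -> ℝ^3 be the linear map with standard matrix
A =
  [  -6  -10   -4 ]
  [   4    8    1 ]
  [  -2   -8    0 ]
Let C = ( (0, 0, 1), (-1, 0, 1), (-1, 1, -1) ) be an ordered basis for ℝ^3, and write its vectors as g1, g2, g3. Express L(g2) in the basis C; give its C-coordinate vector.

Column 2 of [L]_C is the C-coordinate vector of L(g2).
In standard coordinates L(g2) = A g2 = (2, -3, 2).
Converting to C: (2, -3, 2) = -2g1 + g2 - 3g3, so the coordinate vector is (-2, 1, -3).

(-2, 1, -3)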